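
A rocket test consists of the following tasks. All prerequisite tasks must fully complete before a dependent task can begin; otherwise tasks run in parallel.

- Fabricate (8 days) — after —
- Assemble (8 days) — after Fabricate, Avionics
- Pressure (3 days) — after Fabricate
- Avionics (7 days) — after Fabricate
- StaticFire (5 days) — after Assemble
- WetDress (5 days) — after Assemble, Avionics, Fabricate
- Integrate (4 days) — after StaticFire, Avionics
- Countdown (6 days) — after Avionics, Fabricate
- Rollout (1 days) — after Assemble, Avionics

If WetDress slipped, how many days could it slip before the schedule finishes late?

Critical path: Fabricate→Avionics→Assemble→StaticFire→Integrate = 8+7+8+5+4 = 32, so the finish is 32 days.
Longest path through WetDress: 28 days (earliest finish 28, latest finish 32).
Float = 32 − 28 = 4.

4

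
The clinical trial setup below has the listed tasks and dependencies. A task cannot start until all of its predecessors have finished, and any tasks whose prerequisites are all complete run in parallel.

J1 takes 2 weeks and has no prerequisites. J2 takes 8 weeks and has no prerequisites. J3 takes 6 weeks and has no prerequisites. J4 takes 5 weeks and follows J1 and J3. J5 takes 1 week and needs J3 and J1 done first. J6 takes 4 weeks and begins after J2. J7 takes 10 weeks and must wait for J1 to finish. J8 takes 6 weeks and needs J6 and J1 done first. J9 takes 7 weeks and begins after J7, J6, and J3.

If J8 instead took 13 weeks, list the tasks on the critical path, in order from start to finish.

Critical path before the change: J1→J7→J9 = 2+10+7 = 19 giving 19 weeks.
J8 is off the critical path — its longest chain is 18 weeks, giving 1 of slack.
Now J2→J6→J8 = 8+4+13 = 25 is longest, so the finish becomes 25 weeks.

J2, J6, J8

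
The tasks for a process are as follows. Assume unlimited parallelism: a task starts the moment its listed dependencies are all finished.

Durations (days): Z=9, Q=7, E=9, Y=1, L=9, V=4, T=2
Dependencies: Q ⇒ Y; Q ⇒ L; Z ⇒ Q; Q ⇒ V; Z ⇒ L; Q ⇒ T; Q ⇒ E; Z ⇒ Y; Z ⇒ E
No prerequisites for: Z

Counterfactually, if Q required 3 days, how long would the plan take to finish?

Critical path before the change: Z→Q→E = 9+7+9 = 25 giving 25 days.
Since Q is critical, the -4 change carries straight to that chain (now 21 days).
The critical path is still Z→Q→E; finish is now 21 days.

21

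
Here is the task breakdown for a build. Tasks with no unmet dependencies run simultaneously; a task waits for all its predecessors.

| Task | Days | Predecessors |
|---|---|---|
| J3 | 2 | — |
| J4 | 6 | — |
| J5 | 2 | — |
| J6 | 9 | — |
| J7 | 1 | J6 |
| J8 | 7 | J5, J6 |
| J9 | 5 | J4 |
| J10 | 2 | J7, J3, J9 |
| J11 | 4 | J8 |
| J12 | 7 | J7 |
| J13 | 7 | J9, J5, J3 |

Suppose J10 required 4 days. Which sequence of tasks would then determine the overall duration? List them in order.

J6, J8, J11

The binding path is J6→J8→J11 = 9+7+4 = 20; finish at 20 days.
J10 has 7 days of float (longest path through it is 13).
That remains the longest chain; total 20 days.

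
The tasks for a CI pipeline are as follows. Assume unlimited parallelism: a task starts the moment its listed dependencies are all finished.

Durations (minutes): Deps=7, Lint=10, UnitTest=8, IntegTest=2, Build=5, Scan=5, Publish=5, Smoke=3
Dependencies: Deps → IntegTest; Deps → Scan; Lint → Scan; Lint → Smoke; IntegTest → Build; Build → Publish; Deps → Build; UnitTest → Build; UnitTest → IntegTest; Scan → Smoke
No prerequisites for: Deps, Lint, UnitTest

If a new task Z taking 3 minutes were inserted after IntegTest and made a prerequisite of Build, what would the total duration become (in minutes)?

Originally the CI pipeline takes 20 minutes.
With Z inserted, Build now waits for max(IntegTest, UnitTest, Deps, Z).
New critical path: UnitTest→IntegTest→Z→Build→Publish = 8+2+3+5+5 = 23 ⇒ 23 minutes.

23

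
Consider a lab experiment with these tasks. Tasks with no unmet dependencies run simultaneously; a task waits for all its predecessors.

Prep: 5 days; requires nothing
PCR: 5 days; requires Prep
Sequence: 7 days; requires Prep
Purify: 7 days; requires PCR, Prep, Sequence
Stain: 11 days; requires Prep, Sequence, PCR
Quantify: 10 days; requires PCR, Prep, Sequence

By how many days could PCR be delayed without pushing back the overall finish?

The longest chain is Prep→Sequence→Stain = 5+7+11 = 23; overall finish 23 days.
Longest path through PCR: 21 days (earliest finish 10, latest finish 12).
Float = 23 − 21 = 2.

2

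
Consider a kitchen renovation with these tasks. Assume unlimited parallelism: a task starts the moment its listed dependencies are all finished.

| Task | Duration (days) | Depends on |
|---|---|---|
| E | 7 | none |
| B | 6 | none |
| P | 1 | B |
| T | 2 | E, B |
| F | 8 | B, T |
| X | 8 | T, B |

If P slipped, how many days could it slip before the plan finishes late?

Critical path: E→T→F = 7+2+8 = 17, so the finish is 17 days.
Longest path through P: 7 days (earliest finish 7, latest finish 17).
Float = 17 − 7 = 10.

10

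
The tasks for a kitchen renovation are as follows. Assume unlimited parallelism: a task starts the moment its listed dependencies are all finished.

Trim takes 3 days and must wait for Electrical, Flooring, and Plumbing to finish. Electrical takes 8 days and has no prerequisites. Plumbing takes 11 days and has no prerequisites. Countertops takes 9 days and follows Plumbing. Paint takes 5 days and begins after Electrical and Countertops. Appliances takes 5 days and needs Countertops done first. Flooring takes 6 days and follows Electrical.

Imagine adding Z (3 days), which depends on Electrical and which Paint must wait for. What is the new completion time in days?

Originally the schedule takes 25 days.
With Z inserted, Paint now waits for max(Electrical, Countertops, Z).
New critical path: Plumbing→Countertops→Paint = 11+9+5 = 25 ⇒ 25 days.

25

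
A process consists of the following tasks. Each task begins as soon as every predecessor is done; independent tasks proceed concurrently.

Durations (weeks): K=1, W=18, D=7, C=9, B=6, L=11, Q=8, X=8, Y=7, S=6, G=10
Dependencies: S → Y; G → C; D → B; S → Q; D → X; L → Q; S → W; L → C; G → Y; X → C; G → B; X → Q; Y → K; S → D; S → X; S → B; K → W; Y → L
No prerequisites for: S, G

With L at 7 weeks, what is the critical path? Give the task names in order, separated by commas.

Baseline: G→Y→L→C = 10+7+11+9 = 37 → 37 weeks.
Since L is critical, the -4 change carries straight to that chain (now 33 weeks).
The binding chain switches to G→Y→K→W = 10+7+1+18 = 36; finish 36 weeks.

G, Y, K, W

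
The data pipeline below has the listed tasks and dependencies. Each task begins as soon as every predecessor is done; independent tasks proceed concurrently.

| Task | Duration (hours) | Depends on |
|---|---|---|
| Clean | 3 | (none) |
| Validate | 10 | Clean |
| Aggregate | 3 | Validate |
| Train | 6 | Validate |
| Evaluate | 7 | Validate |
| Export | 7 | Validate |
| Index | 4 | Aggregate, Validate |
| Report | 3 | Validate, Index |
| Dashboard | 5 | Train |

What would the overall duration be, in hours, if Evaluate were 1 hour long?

Critical path before the change: Clean→Validate→Train→Dashboard = 3+10+6+5 = 24 giving 24 hours.
The longest path through Evaluate is only 20 hours, so Evaluate has float 4.
The critical path is still Clean→Validate→Train→Dashboard; finish is now 24 hours.

24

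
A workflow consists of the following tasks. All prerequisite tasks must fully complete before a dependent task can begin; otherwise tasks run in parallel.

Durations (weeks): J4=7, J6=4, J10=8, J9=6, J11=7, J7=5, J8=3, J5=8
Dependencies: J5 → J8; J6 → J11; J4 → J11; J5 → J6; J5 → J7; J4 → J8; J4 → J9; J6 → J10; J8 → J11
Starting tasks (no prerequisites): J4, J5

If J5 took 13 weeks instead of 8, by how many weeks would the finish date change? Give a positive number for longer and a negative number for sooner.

Critical path before the change: J5→J6→J10 = 8+4+8 = 20 giving 20 weeks.
J5 is on the critical path; changing it to 13 makes that path 25 weeks.
That remains the longest chain; total 25 weeks.
Change in finish: 25 − 20 = +5 weeks.

5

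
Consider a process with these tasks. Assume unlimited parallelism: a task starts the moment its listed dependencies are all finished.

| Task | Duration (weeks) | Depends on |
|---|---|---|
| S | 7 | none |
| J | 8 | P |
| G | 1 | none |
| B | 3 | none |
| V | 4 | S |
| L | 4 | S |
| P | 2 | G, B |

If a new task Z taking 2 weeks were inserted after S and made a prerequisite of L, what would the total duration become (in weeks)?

13

Originally the plan takes 13 weeks.
With Z inserted, L now waits for max(S, Z).
New critical path: B→P→J = 3+2+8 = 13 ⇒ 13 weeks.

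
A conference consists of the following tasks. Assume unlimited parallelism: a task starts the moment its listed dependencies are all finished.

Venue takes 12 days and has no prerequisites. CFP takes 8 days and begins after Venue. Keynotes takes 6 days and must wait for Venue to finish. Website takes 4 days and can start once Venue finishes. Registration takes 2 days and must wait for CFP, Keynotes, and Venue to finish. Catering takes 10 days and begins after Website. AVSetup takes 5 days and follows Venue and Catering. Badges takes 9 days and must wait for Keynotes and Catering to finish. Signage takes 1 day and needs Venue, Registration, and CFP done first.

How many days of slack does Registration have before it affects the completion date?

Critical path: Venue→Website→Catering→Badges = 12+4+10+9 = 35, so the finish is 35 days.
Registration finishes as early as 22 and must finish by 34.
Slack of Registration = 32 − 20 = 12 days.

12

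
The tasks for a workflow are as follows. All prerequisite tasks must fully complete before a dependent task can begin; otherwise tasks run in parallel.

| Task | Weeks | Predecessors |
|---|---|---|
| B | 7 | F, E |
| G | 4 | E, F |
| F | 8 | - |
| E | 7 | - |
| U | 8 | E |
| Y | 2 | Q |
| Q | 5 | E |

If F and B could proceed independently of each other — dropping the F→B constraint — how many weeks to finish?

With the dependency in place, E→U = 7+8 = 15 sets the finish at 15 weeks.
Without F→B, B's earliest start moves from 8 to 7.
The longest chain is now E→U = 7+8 = 15, so the job takes 15 weeks.

15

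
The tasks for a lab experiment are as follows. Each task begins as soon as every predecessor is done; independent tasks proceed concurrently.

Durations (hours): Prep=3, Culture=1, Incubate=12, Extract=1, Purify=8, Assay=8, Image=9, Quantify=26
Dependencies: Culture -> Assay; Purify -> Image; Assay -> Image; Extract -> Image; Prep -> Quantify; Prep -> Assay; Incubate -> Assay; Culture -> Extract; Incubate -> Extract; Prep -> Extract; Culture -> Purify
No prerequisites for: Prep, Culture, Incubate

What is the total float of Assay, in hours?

Prep→Quantify = 3+26 = 29 sets the makespan at 29 hours.
Longest path through Assay: 29 hours (earliest finish 20, latest finish 20).
So Assay can slip 20 − 20 = 0 hours.

0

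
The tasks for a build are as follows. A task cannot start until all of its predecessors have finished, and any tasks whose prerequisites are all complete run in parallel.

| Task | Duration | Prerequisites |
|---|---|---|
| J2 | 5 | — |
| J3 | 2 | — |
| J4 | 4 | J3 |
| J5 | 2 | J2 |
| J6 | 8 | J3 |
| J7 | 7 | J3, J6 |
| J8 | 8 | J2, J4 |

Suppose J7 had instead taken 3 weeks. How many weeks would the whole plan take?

The binding path is J3→J6→J7 = 2+8+7 = 17; finish at 17 weeks.
Since J7 is critical, the -4 change carries straight to that chain (now 13 weeks).
The binding chain switches to J3→J4→J8 = 2+4+8 = 14; finish 14 weeks.

14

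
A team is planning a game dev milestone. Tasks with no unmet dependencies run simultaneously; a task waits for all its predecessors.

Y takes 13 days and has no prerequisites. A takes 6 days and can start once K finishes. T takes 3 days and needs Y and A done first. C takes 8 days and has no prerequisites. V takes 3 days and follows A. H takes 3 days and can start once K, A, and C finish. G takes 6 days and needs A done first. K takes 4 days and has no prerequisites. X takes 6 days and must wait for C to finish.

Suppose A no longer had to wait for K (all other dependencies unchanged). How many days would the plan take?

Original critical path: Y→T = 13+3 = 16 ⇒ 16 days.
Without K→A, A's earliest start moves from 4 to 0.
New critical path: Y→T = 13+3 = 16 ⇒ 16 days.

16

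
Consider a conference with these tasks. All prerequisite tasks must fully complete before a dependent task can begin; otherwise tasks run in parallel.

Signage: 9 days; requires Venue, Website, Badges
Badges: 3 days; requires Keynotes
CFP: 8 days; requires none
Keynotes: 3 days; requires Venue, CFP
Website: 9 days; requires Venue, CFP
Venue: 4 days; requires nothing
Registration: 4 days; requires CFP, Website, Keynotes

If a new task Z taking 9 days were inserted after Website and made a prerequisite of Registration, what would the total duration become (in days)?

30

Originally the job takes 26 days.
With Z inserted, Registration now waits for max(CFP, Website, Keynotes, Z).
New critical path: CFP→Website→Z→Registration = 8+9+9+4 = 30 ⇒ 30 days.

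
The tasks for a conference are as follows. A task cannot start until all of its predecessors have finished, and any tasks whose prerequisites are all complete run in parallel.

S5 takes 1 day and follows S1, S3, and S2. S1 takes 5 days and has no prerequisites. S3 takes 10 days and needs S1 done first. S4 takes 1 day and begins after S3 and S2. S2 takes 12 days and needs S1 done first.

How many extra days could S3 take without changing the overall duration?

S1→S2→S4 = 5+12+1 = 18 sets the makespan at 18 days.
S3 finishes as early as 15 and must finish by 17.
Float = 18 − 16 = 2.

2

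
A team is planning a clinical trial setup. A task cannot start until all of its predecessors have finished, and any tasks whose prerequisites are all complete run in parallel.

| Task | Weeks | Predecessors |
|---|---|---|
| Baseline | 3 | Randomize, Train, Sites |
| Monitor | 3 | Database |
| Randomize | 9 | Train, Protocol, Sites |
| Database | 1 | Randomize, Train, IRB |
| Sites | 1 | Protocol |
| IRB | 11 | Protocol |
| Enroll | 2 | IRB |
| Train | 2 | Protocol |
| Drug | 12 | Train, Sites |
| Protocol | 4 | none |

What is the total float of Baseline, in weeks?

The longest chain is Protocol→IRB→Database→Monitor = 4+11+1+3 = 19; overall finish 19 weeks.
The longest chain containing Baseline totals 18 weeks.
Slack of Baseline = 16 − 15 = 1 week.

1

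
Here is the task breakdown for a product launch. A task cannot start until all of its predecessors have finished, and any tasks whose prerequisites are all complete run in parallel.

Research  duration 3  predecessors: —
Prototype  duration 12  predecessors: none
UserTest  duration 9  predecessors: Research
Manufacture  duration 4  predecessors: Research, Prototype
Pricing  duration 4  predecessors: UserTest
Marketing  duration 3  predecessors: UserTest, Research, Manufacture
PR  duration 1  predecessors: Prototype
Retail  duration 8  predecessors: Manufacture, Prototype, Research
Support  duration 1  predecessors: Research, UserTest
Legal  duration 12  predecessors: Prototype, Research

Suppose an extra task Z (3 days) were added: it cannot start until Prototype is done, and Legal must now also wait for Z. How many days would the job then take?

27

Originally the job takes 24 days.
With Z inserted, Legal now waits for max(Prototype, Research, Z).
New critical path: Prototype→Z→Legal = 12+3+12 = 27 ⇒ 27 days.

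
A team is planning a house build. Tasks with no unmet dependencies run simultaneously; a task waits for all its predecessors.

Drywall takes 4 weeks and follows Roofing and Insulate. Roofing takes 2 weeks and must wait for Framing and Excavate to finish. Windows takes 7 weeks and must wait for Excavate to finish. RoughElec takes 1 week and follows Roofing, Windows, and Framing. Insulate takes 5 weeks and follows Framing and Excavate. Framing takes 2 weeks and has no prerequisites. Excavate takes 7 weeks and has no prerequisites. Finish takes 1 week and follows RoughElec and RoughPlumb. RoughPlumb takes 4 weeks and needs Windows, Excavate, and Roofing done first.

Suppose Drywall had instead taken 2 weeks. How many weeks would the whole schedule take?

19

Critical path before the change: Excavate→Windows→RoughPlumb→Finish = 7+7+4+1 = 19 giving 19 weeks.
Drywall has 3 weeks of float (longest path through it is 16).
That remains the longest chain; total 19 weeks.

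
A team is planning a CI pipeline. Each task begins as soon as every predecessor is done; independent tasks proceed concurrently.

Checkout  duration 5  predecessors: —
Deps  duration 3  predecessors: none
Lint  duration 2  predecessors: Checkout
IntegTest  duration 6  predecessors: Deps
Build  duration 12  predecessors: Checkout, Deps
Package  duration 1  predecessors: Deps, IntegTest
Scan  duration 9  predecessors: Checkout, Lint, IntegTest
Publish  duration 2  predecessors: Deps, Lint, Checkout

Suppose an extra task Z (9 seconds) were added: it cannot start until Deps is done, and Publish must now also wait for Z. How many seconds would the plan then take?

Originally the plan takes 18 seconds.
With Z inserted, Publish now waits for max(Deps, Lint, Checkout, Z).
New critical path: Deps→IntegTest→Scan = 3+6+9 = 18 ⇒ 18 seconds.

18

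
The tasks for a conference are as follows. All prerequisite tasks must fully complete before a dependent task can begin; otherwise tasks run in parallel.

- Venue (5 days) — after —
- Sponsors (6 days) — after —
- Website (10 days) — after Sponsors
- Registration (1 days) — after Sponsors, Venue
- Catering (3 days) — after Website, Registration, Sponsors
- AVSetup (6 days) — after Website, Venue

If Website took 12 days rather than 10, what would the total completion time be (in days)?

The binding path is Sponsors→Website→AVSetup = 6+10+6 = 22; finish at 22 days.
Website is on the critical path; changing it to 12 makes that path 24 days.
The critical path is still Sponsors→Website→AVSetup; finish is now 24 days.

24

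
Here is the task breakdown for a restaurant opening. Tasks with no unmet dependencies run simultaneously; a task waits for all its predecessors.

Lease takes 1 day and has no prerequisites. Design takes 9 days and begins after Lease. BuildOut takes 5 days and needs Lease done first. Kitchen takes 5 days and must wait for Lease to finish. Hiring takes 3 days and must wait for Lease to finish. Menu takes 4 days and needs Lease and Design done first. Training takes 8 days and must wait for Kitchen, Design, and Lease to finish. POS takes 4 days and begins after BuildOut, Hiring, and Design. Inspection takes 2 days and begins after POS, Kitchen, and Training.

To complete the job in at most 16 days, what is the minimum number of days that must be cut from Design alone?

Current finish: 20 days; target: 16.
Design is on every critical path, so each day cut from Design cuts the finish by one (this holds down to a finish of 16).
Need 20 − 16 = 4 days off Design → Design becomes 5 days, finish becomes 16.

4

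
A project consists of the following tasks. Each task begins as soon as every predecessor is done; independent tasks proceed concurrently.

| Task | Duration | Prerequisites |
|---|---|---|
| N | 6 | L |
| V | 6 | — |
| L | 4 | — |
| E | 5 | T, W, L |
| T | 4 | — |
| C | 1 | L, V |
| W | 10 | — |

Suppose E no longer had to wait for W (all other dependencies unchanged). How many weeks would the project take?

10

Before: longest chain W→E = 10+5 = 15, finish 15.
Without W→E, E's earliest start moves from 10 to 4.
New critical path: L→N = 4+6 = 10 ⇒ 10 weeks.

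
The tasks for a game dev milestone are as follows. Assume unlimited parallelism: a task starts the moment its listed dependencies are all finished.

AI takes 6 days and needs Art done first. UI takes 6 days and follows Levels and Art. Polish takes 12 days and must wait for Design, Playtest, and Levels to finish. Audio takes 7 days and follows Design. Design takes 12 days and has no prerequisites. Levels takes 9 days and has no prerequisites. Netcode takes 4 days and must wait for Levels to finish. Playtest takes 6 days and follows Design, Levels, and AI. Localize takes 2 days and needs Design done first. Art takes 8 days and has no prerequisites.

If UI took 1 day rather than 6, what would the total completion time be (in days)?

As given, the longest chain is Art→AI→Playtest→Polish = 8+6+6+12 = 32, so the finish is 32 days.
The longest path through UI is only 15 days, so UI has float 17.
That remains the longest chain; total 32 days.

32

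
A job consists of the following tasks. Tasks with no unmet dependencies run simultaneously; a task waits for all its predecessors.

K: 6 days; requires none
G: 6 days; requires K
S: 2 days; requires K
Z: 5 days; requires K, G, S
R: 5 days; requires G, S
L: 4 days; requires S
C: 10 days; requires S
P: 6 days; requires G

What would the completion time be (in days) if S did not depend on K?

18

Original critical path: K→G→P = 6+6+6 = 18 ⇒ 18 days.
Without K→S, S's earliest start moves from 6 to 0.
The longest chain is now K→G→P = 6+6+6 = 18, so the plan takes 18 days.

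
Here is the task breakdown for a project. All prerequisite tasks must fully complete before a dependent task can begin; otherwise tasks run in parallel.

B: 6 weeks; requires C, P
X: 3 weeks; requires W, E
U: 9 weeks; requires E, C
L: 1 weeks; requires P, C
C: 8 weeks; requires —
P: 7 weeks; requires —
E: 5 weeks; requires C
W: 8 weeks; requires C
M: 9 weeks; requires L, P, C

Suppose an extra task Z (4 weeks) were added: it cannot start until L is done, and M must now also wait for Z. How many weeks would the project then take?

22

Originally the project takes 22 weeks.
With Z inserted, M now waits for max(L, P, C, Z).
New critical path: C→L→Z→M = 8+1+4+9 = 22 ⇒ 22 weeks.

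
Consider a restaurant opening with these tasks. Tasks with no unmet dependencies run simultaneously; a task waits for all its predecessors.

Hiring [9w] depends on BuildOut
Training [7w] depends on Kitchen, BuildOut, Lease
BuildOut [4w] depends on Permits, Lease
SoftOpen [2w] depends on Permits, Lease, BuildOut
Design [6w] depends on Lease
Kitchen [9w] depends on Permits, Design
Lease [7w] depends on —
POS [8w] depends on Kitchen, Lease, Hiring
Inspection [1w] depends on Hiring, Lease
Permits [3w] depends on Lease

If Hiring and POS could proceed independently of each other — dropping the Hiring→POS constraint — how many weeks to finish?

30

With the dependency in place, Lease→Permits→BuildOut→Hiring→POS = 7+3+4+9+8 = 31 sets the finish at 31 weeks.
Without Hiring→POS, POS's earliest start moves from 23 to 22.
The longest chain is now Lease→Design→Kitchen→POS = 7+6+9+8 = 30, so the job takes 30 weeks.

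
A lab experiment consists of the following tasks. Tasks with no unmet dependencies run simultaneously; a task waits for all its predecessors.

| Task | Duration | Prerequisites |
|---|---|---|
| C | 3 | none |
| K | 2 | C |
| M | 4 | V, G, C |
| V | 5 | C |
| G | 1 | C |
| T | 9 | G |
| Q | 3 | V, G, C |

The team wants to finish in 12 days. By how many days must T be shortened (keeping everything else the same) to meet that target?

Current finish: 13 days; target: 12.
T is on every critical path, so each day cut from T cuts the finish by one (this holds down to a finish of 12).
Need 13 − 12 = 1 day off T → T becomes 8 days, finish becomes 12.

1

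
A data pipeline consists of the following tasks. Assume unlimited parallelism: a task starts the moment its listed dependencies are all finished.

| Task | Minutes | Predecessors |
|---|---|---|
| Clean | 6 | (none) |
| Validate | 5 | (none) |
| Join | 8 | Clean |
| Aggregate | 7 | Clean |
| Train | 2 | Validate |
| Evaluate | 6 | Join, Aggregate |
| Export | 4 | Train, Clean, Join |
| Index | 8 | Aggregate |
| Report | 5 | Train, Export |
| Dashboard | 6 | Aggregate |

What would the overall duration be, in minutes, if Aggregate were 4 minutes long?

As given, the longest chain is Clean→Join→Export→Report = 6+8+4+5 = 23, so the finish is 23 minutes.
Aggregate is off the critical path — its longest chain is 21 minutes, giving 2 of slack.
That remains the longest chain; total 23 minutes.

23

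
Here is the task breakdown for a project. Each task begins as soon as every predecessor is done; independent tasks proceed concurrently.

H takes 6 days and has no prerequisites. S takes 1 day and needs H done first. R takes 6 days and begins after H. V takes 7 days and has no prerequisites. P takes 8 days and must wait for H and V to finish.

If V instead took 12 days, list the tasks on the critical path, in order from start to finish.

Critical path before the change: V→P = 7+8 = 15 giving 15 days.
Since V is critical, the +5 change carries straight to that chain (now 20 days).
That remains the longest chain; total 20 days.

V, P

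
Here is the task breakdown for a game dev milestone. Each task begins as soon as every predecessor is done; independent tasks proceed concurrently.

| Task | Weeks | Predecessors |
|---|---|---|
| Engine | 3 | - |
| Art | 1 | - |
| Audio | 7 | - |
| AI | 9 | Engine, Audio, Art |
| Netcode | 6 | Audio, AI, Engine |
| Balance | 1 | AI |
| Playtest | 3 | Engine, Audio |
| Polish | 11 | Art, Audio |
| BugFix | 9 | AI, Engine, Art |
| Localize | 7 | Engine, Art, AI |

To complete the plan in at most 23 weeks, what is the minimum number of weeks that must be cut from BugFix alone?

Current finish: 25 weeks; target: 23.
BugFix is on every critical path, so each week cut from BugFix cuts the finish by one (this holds down to a finish of 23).
Need 25 − 23 = 2 weeks off BugFix → BugFix becomes 7 weeks, finish becomes 23.

2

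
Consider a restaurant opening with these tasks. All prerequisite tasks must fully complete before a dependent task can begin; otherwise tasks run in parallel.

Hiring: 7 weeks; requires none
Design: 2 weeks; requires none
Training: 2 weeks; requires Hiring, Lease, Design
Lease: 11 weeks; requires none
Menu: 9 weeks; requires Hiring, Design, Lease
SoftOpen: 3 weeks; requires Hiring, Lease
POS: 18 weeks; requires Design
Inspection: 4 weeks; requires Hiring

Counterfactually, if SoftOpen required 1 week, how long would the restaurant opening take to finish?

Baseline: Lease→Menu = 11+9 = 20 → 20 weeks.
The longest path through SoftOpen is only 14 weeks, so SoftOpen has float 6.
That remains the longest chain; total 20 weeks.

20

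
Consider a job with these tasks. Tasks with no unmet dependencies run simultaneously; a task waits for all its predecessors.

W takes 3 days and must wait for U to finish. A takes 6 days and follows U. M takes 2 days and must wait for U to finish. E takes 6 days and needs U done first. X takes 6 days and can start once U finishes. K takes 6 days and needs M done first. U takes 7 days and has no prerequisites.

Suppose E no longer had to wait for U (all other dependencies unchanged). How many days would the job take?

15

With the dependency in place, U→M→K = 7+2+6 = 15 sets the finish at 15 days.
Without U→E, E's earliest start moves from 7 to 0.
After: U→M→K = 7+2+6 = 15 → 15 days.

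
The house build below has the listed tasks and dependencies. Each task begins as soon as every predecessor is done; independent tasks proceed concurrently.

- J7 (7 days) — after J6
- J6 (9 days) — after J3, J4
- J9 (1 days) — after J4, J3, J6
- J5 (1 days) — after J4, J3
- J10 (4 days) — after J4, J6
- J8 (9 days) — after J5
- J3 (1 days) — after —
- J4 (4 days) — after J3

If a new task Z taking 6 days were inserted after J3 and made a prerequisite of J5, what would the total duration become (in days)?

Originally the schedule takes 21 days.
With Z inserted, J5 now waits for max(J4, J3, Z).
New critical path: J3→J4→J6→J7 = 1+4+9+7 = 21 ⇒ 21 days.

21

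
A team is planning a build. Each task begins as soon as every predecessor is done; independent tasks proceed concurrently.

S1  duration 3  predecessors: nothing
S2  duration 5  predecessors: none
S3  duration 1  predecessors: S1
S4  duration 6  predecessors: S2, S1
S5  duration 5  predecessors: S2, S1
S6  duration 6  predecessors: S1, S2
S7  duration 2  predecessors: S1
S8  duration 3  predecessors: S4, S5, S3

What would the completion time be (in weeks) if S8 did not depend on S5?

With the dependency in place, S2→S4→S8 = 5+6+3 = 14 sets the finish at 14 weeks.
Dropping S5→S8 doesn't change S8's earliest start (11); another predecessor still binds.
New critical path: S2→S4→S8 = 5+6+3 = 14 ⇒ 14 weeks.

14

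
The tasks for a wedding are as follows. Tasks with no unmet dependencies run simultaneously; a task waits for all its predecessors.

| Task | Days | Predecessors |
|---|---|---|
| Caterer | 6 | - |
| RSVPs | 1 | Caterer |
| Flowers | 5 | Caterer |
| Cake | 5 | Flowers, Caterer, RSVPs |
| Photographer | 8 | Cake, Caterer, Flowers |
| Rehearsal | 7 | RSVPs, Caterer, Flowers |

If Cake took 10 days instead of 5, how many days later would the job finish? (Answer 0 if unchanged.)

5

As given, the longest chain is Caterer→Flowers→Cake→Photographer = 6+5+5+8 = 24, so the finish is 24 days.
Cake lies on that path, so at 10 days the path becomes 29 days.
The critical path is still Caterer→Flowers→Cake→Photographer; finish is now 29 days.
Change in finish: 29 − 24 = +5 days.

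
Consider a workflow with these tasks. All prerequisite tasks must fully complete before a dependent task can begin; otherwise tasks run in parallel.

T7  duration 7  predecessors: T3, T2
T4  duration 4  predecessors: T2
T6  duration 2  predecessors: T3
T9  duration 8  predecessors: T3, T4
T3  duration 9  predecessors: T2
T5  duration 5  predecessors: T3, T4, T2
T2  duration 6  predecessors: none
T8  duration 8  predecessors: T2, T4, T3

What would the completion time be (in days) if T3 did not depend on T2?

Original critical path: T2→T3→T8 = 6+9+8 = 23 ⇒ 23 days.
Without T2→T3, T3's earliest start moves from 6 to 0.
New critical path: T2→T4→T8 = 6+4+8 = 18 ⇒ 18 days.

18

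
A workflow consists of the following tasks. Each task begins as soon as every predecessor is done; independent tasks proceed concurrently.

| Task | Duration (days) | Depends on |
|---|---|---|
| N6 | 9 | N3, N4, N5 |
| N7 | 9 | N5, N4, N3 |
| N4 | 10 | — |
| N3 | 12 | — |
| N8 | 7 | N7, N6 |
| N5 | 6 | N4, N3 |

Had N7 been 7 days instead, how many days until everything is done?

The binding path is N3→N5→N7→N8 = 12+6+9+7 = 34; finish at 34 days.
Since N7 is critical, the -2 change carries straight to that chain (now 32 days).
Now N3→N5→N6→N8 = 12+6+9+7 = 34 is longest, so the finish becomes 34 days.

34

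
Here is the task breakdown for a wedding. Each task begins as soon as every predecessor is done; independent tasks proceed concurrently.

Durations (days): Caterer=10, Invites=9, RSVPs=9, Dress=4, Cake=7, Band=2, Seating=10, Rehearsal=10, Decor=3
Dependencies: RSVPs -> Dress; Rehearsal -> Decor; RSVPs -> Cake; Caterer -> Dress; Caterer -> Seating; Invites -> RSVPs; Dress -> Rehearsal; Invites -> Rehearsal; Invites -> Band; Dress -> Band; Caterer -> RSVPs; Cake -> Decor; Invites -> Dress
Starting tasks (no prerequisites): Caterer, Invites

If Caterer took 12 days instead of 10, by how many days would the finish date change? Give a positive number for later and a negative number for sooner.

2

As given, the longest chain is Caterer→RSVPs→Dress→Rehearsal→Decor = 10+9+4+10+3 = 36, so the finish is 36 days.
Caterer is on the critical path; changing it to 12 makes that path 38 days.
The critical path is still Caterer→RSVPs→Dress→Rehearsal→Decor; finish is now 38 days.
Change in finish: 38 − 36 = +2 days.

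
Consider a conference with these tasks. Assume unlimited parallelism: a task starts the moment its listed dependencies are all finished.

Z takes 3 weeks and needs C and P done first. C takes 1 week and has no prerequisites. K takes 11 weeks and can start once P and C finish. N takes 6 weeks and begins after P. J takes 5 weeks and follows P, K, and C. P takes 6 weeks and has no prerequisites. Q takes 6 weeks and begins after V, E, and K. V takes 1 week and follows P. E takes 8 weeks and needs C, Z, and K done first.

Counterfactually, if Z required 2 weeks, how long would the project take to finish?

31

Actual critical path: P→K→E→Q = 6+11+8+6 = 31 ⇒ 31 weeks.
Z is off the critical path — its longest chain is 23 weeks, giving 8 of slack.
The critical path is still P→K→E→Q; finish is now 31 weeks.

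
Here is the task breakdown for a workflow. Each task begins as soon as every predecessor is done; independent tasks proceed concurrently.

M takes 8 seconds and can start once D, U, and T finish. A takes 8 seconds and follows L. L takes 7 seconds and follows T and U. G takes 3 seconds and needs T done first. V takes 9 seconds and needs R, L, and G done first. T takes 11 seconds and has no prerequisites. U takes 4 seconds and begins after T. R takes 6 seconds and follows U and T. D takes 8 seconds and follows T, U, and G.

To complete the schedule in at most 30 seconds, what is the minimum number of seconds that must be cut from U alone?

Current finish: 31 seconds; target: 30.
U is on every critical path, so each second cut from U cuts the finish by one (this holds down to a finish of 30).
Need 31 − 30 = 1 second off U → U becomes 3 seconds, finish becomes 30.

1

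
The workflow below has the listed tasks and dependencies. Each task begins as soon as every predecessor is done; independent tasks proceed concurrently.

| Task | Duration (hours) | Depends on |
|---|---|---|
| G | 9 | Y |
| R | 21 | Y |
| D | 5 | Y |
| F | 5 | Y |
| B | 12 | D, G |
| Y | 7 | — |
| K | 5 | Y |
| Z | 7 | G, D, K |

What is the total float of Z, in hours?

Critical path: Y→R = 7+21 = 28, so the finish is 28 hours.
Z finishes as early as 23 and must finish by 28.
Slack of Z = 21 − 16 = 5 hours.

5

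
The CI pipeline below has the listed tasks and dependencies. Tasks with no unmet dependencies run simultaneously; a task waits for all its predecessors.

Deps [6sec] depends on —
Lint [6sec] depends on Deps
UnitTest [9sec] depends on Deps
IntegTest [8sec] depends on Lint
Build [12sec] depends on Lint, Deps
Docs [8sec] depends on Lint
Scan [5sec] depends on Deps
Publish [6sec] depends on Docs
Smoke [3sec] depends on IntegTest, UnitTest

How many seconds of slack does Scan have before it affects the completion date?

The longest chain is Deps→Lint→Docs→Publish = 6+6+8+6 = 26; overall finish 26 seconds.
Scan finishes as early as 11 and must finish by 26.
Float = 26 − 11 = 15.

15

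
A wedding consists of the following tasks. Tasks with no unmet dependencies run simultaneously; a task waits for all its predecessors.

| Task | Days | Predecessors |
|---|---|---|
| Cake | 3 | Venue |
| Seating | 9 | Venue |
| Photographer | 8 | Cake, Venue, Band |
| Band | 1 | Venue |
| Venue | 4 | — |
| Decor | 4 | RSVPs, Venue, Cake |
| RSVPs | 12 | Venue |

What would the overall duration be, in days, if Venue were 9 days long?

25

As given, the longest chain is Venue→RSVPs→Decor = 4+12+4 = 20, so the finish is 20 days.
Since Venue is critical, the +5 change carries straight to that chain (now 25 days).
That remains the longest chain; total 25 days.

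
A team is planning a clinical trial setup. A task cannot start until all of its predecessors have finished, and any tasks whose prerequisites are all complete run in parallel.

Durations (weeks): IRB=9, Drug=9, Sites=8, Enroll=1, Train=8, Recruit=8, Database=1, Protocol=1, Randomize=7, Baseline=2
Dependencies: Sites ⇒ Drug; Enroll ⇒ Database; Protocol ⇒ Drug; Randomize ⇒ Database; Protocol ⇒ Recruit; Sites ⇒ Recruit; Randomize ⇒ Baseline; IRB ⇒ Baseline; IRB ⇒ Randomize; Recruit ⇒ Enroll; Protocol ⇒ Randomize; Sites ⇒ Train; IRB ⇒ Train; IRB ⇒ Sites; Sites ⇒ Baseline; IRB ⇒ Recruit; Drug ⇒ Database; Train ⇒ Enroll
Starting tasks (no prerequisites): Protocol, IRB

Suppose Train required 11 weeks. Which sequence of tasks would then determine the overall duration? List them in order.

IRB, Sites, Train, Enroll, Database

Actual critical path: IRB→Sites→Train→Enroll→Database = 9+8+8+1+1 = 27 ⇒ 27 weeks.
Train lies on that path, so at 11 weeks the path becomes 30 weeks.
That remains the longest chain; total 30 weeks.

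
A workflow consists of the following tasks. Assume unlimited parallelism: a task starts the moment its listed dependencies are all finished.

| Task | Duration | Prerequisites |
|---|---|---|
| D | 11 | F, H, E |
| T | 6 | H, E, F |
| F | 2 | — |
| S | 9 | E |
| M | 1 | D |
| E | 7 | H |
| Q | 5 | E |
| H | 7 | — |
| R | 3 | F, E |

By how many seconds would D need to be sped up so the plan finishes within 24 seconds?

Current finish: 26 seconds; target: 24.
D is on every critical path, so each second cut from D cuts the finish by one (this holds down to a finish of 23).
Need 26 − 24 = 2 seconds off D → D becomes 9 seconds, finish becomes 24.

2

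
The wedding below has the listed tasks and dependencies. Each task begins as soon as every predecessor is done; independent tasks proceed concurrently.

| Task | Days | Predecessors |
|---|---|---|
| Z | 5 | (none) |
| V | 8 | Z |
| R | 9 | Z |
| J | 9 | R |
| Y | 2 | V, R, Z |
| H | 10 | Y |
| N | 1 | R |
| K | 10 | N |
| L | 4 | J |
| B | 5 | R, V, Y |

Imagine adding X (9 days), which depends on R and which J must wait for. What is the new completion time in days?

36

Originally the plan takes 27 days.
With X inserted, J now waits for max(R, X).
New critical path: Z→R→X→J→L = 5+9+9+9+4 = 36 ⇒ 36 days.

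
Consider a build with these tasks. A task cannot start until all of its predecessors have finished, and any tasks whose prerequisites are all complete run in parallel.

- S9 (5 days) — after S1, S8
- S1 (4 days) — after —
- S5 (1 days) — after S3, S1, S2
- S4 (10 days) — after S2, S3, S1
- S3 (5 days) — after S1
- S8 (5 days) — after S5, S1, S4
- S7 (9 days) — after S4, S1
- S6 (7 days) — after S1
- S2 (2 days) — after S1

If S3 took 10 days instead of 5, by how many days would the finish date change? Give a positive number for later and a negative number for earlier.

5

The binding path is S1→S3→S4→S8→S9 = 4+5+10+5+5 = 29; finish at 29 days.
S3 lies on that path, so at 10 days the path becomes 34 days.
That remains the longest chain; total 34 days.
Change in finish: 34 − 29 = +5 days.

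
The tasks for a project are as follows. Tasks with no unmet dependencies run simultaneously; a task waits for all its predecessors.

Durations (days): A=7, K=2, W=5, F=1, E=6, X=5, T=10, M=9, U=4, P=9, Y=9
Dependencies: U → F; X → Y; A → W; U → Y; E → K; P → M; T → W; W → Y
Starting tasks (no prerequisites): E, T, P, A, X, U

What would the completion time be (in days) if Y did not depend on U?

24

Original critical path: T→W→Y = 10+5+9 = 24 ⇒ 24 days.
Dropping U→Y doesn't change Y's earliest start (15); another predecessor still binds.
After: T→W→Y = 10+5+9 = 24 → 24 days.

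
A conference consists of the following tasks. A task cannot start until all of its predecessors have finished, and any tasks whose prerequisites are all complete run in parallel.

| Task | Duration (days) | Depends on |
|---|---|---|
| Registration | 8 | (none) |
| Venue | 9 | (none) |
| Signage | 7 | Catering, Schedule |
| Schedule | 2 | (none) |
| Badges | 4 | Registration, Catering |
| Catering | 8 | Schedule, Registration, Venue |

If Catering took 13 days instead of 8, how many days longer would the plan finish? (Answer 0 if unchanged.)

Baseline: Venue→Catering→Signage = 9+8+7 = 24 → 24 days.
Catering lies on that path, so at 13 days the path becomes 29 days.
The critical path is still Venue→Catering→Signage; finish is now 29 days.
Change in finish: 29 − 24 = +5 days.

5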